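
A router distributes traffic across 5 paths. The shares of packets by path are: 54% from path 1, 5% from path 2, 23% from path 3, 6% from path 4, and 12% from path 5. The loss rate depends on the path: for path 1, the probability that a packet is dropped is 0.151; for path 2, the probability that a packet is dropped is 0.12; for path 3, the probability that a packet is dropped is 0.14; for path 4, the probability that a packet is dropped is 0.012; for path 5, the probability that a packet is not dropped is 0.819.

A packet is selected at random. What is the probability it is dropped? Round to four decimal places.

P(L|5) = 1 − 0.819 = 0.181.
P(L) = P(L|1)·P(1) + P(L|2)·P(2) + P(L|3)·P(3) + P(L|4)·P(4) + P(L|5)·P(5)
      = 0.151·0.54 + 0.12·0.05 + 0.14·0.23 + 0.012·0.06 + 0.181·0.12
      = 0.08154 + 0.006 + 0.0322 + 0.00072 + 0.02172 = 0.14218

0.1422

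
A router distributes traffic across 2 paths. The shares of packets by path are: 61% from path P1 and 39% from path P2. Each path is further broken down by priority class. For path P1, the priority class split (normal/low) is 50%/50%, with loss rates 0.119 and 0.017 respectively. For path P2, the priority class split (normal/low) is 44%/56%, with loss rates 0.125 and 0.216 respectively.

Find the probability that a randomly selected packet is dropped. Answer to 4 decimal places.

P(L|P1) = 0.5·0.119 + 0.5·0.017 = 0.0595 + 0.0085 = 0.068
P(L|P2) = 0.44·0.125 + 0.56·0.216 = 0.055 + 0.12096 = 0.17596
Then overall,
P(L) = 0.61·0.068 + 0.39·0.17596
      = 0.04148 + 0.0686244 = 0.1101044

0.1101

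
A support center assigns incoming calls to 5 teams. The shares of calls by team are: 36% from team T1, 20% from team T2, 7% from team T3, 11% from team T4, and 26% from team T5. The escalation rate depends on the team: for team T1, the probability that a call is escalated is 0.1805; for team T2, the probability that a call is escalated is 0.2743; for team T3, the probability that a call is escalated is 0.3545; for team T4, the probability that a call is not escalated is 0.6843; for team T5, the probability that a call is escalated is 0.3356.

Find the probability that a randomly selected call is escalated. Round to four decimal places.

P(E|T4) = 1 − 0.6843 = 0.3157.
P(E) = P(E|T1)·P(T1) + P(E|T2)·P(T2) + P(E|T3)·P(T3) + P(E|T4)·P(T4) + P(E|T5)·P(T5)
      = 0.1805·0.36 + 0.2743·0.2 + 0.3545·0.07 + 0.3157·0.11 + 0.3356·0.26
      = 0.06498 + 0.05486 + 0.024815 + 0.034727 + 0.087256 = 0.266638

P(E) ≈ 0.2666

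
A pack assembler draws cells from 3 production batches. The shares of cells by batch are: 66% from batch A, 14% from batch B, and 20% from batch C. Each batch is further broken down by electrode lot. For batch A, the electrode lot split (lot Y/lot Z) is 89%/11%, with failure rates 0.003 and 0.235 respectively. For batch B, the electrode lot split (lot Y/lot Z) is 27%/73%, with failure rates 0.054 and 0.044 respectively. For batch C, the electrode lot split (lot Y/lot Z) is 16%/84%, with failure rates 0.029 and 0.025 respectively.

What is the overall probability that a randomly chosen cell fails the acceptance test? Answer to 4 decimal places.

P(F|A) = 0.89·0.003 + 0.11·0.235 = 0.00267 + 0.02585 = 0.02852
P(F|B) = 0.27·0.054 + 0.73·0.044 = 0.01458 + 0.03212 = 0.0467
P(F|C) = 0.16·0.029 + 0.84·0.025 = 0.00464 + 0.021 = 0.02564
Then overall,
P(F) = 0.66·0.02852 + 0.14·0.0467 + 0.2·0.02564
      = 0.0188232 + 0.006538 + 0.005128 = 0.0304892

0.0305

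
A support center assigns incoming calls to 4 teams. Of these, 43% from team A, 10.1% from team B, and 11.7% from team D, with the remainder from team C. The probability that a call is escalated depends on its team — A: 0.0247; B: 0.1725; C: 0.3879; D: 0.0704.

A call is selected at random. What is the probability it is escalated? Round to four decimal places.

P(E) ≈ 0.1728

P(C) = 1 − (0.43 + 0.101 + 0.117) = 0.352.
Summing over the partition,
P(E) = P(E|A)·P(A) + P(E|B)·P(B) + P(E|C)·P(C) + P(E|D)·P(D)
      = 0.0247·0.43 + 0.1725·0.101 + 0.3879·0.352 + 0.0704·0.117
      = 0.010621 + 0.0174225 + 0.1365408 + 0.0082368 = 0.1728211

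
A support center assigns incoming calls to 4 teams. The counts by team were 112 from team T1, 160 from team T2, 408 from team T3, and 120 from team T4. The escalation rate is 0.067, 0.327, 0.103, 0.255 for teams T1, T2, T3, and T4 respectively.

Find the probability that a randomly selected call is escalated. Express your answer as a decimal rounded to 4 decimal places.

P(E) ≈ 0.1656

Total: 112 + 160 + 408 + 120 = 800.
P(T1) = 112/800 = 0.14. P(T2) = 160/800 = 0.2. P(T3) = 408/800 = 0.51. P(T4) = 120/800 = 0.15.
P(E) = P(E|T1)·P(T1) + P(E|T2)·P(T2) + P(E|T3)·P(T3) + P(E|T4)·P(T4)
      = 0.067·0.14 + 0.327·0.2 + 0.103·0.51 + 0.255·0.15
      = 0.00938 + 0.0654 + 0.05253 + 0.03825 = 0.16556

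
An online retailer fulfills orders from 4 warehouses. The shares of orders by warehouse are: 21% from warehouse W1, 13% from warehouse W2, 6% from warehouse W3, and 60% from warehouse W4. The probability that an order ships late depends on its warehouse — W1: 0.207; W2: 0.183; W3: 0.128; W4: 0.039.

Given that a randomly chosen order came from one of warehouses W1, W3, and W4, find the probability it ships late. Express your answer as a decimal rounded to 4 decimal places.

Let S = {W1, W3, W4}.
P(S) = 0.21 + 0.06 + 0.6 = 0.87.
P(L ∩ S) = 0.207·0.21 + 0.128·0.06 + 0.039·0.6 = 0.04347 + 0.00768 + 0.0234 = 0.07455.
P(L | S) = 0.07455 / 0.87 = 0.085690…

P(L|S) ≈ 0.0857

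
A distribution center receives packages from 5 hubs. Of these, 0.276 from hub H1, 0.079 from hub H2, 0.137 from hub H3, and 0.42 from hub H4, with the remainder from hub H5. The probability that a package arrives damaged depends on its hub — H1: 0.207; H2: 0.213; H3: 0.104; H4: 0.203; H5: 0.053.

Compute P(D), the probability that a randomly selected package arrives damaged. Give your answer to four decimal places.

P(H5) = 1 − (0.276 + 0.079 + 0.137 + 0.42) = 0.088.
P(D) = P(D|H1)·P(H1) + P(D|H2)·P(H2) + P(D|H3)·P(H3) + P(D|H4)·P(H4) + P(D|H5)·P(H5)
      = 0.207·0.276 + 0.213·0.079 + 0.104·0.137 + 0.203·0.42 + 0.053·0.088
      = 0.057132 + 0.016827 + 0.014248 + 0.08526 + 0.004664 = 0.178131

P(D) ≈ 0.1781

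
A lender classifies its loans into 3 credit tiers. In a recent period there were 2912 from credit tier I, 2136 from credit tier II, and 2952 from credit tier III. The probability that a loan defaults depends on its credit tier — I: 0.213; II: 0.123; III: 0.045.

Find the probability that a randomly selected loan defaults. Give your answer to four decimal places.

Total: 2912 + 2136 + 2952 = 8000.
P(I) = 2912/8000 = 0.364. P(II) = 2136/8000 = 0.267. P(III) = 2952/8000 = 0.369.
P(D) = P(D|I)·P(I) + P(D|II)·P(II) + P(D|III)·P(III)
      = 0.213·0.364 + 0.123·0.267 + 0.045·0.369
      = 0.077532 + 0.032841 + 0.016605 = 0.126978

0.1270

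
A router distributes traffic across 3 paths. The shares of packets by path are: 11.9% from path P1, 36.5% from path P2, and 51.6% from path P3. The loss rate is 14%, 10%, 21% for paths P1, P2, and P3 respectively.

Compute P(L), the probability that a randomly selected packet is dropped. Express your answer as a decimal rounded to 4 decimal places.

By the law of total probability,
P(L) = P(L|P1)·P(P1) + P(L|P2)·P(P2) + P(L|P3)·P(P3)
      = 0.14·0.119 + 0.1·0.365 + 0.21·0.516
      = 0.01666 + 0.0365 + 0.10836 = 0.16152

P(L) ≈ 0.1615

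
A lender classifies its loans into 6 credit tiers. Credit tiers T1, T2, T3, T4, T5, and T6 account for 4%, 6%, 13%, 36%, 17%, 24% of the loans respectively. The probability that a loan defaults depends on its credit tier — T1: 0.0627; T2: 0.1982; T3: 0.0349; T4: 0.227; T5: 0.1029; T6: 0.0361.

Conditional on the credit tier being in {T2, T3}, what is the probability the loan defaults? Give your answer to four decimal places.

Let S = {T2, T3}.
P(S) = 0.06 + 0.13 = 0.19.
P(D ∩ S) = 0.1982·0.06 + 0.0349·0.13 = 0.011892 + 0.004537 = 0.016429.
P(D | S) = 0.016429 / 0.19 = 0.086468…

0.0865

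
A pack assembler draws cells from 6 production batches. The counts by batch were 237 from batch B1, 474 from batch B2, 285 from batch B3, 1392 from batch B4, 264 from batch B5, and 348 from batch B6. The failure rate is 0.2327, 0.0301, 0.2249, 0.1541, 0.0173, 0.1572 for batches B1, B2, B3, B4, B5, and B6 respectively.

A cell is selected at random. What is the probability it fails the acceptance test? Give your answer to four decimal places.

Total: 237 + 474 + 285 + 1392 + 264 + 348 = 3000.
P(B1) = 237/3000 = 0.079. P(B2) = 474/3000 = 0.158. P(B3) = 285/3000 = 0.095. P(B4) = 1392/3000 = 0.464. P(B5) = 264/3000 = 0.088. P(B6) = 348/3000 = 0.116.
P(F) = P(F|B1)·P(B1) + P(F|B2)·P(B2) + P(F|B3)·P(B3) + P(F|B4)·P(B4) + P(F|B5)·P(B5) + P(F|B6)·P(B6)
      = 0.2327·0.079 + 0.0301·0.158 + 0.2249·0.095 + 0.1541·0.464 + 0.0173·0.088 + 0.1572·0.116
      = 0.0183833 + 0.0047558 + 0.0213655 + 0.0715024 + 0.0015224 + 0.0182352 = 0.1357646

P(F) ≈ 0.1358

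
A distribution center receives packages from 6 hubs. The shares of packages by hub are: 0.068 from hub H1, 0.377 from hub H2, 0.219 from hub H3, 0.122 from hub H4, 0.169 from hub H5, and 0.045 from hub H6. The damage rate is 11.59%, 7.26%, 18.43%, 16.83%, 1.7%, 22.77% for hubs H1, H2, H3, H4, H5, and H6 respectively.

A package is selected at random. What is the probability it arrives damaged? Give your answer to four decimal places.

0.1093

P(D) = P(D|H1)·P(H1) + P(D|H2)·P(H2) + P(D|H3)·P(H3) + P(D|H4)·P(H4) + P(D|H5)·P(H5) + P(D|H6)·P(H6)
      = 0.1159·0.068 + 0.0726·0.377 + 0.1843·0.219 + 0.1683·0.122 + 0.017·0.169 + 0.2277·0.045
      = 0.0078812 + 0.0273702 + 0.0403617 + 0.0205326 + 0.002873 + 0.0102465 = 0.1092652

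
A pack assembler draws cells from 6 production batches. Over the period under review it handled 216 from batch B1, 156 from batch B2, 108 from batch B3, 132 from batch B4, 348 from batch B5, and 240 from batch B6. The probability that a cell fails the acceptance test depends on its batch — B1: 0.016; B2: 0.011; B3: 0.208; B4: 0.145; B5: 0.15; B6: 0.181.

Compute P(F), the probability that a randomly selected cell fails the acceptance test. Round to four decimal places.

Total: 216 + 156 + 108 + 132 + 348 + 240 = 1200.
P(B1) = 216/1200 = 0.18. P(B2) = 156/1200 = 0.13. P(B3) = 108/1200 = 0.09. P(B4) = 132/1200 = 0.11. P(B5) = 348/1200 = 0.29. P(B6) = 240/1200 = 0.2.
P(F) = P(F|B1)·P(B1) + P(F|B2)·P(B2) + P(F|B3)·P(B3) + P(F|B4)·P(B4) + P(F|B5)·P(B5) + P(F|B6)·P(B6)
      = 0.016·0.18 + 0.011·0.13 + 0.208·0.09 + 0.145·0.11 + 0.15·0.29 + 0.181·0.2
      = 0.00288 + 0.00143 + 0.01872 + 0.01595 + 0.0435 + 0.0362 = 0.11868

P(F) ≈ 0.1187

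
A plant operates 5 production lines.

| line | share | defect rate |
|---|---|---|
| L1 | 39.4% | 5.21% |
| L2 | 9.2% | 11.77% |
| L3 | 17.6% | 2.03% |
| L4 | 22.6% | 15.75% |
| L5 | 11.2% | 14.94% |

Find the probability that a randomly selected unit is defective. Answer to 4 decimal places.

0.0873

P(D) = P(D|L1)·P(L1) + P(D|L2)·P(L2) + P(D|L3)·P(L3) + P(D|L4)·P(L4) + P(D|L5)·P(L5)
      = 0.0521·0.394 + 0.1177·0.092 + 0.0203·0.176 + 0.1575·0.226 + 0.1494·0.112
      = 0.0205274 + 0.0108284 + 0.0035728 + 0.035595 + 0.0167328 = 0.0872564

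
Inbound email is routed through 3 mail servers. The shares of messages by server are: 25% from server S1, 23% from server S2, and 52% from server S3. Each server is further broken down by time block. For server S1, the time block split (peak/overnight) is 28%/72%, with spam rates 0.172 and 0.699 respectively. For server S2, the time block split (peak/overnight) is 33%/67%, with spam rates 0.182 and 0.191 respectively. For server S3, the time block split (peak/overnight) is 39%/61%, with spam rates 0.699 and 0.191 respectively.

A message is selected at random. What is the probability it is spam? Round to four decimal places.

0.3834

P(S|S1) = 0.28·0.172 + 0.72·0.699 = 0.04816 + 0.50328 = 0.55144
P(S|S2) = 0.33·0.182 + 0.67·0.191 = 0.06006 + 0.12797 = 0.18803
P(S|S3) = 0.39·0.699 + 0.61·0.191 = 0.27261 + 0.11651 = 0.38912
Then overall,
P(S) = 0.25·0.55144 + 0.23·0.18803 + 0.52·0.38912
      = 0.13786 + 0.0432469 + 0.2023424 = 0.3834493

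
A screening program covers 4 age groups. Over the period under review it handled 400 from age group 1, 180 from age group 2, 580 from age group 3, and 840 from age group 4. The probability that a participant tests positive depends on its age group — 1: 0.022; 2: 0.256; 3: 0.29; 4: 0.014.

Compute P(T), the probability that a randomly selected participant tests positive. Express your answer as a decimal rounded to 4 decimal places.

Total: 400 + 180 + 580 + 840 = 2000.
P(1) = 400/2000 = 0.2. P(2) = 180/2000 = 0.09. P(3) = 580/2000 = 0.29. P(4) = 840/2000 = 0.42.
P(T) = P(T|1)·P(1) + P(T|2)·P(2) + P(T|3)·P(3) + P(T|4)·P(4)
      = 0.022·0.2 + 0.256·0.09 + 0.29·0.29 + 0.014·0.42
      = 0.0044 + 0.02304 + 0.0841 + 0.00588 = 0.11742

P(T) ≈ 0.1174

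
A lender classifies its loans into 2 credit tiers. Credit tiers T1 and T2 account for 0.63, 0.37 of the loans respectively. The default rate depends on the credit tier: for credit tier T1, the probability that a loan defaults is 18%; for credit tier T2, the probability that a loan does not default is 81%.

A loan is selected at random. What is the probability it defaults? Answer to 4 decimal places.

P(D) ≈ 0.1837

P(D|T2) = 1 − 0.81 = 0.19.
P(D) = P(D|T1)·P(T1) + P(D|T2)·P(T2)
      = 0.18·0.63 + 0.19·0.37
      = 0.1134 + 0.0703 = 0.1837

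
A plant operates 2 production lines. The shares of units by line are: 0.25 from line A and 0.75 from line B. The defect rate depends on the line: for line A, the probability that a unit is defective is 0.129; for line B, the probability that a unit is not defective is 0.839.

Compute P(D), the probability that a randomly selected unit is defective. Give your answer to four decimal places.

P(D|B) = 1 − 0.839 = 0.161.
Using total probability over the partition,
P(D) = P(D|A)·P(A) + P(D|B)·P(B)
      = 0.129·0.25 + 0.161·0.75
      = 0.03225 + 0.12075 = 0.153

P(D) ≈ 0.1530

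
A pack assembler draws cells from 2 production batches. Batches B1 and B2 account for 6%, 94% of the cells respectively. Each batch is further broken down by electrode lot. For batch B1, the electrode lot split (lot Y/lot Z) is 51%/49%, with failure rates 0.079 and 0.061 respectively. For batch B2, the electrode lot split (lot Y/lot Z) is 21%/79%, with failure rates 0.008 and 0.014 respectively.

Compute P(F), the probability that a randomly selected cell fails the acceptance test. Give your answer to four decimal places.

0.0162

P(F|B1) = 0.51·0.079 + 0.49·0.061 = 0.04029 + 0.02989 = 0.07018
P(F|B2) = 0.21·0.008 + 0.79·0.014 = 0.00168 + 0.01106 = 0.01274
Then overall,
P(F) = 0.06·0.07018 + 0.94·0.01274
      = 0.0042108 + 0.0119756 = 0.0161864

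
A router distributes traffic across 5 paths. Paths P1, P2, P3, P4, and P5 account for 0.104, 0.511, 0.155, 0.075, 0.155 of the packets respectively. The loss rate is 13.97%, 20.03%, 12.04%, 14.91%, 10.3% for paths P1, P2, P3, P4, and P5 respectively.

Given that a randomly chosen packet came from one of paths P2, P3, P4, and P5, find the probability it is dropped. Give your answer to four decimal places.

Let S = {P2, P3, P4, P5}.
P(S) = 0.511 + 0.155 + 0.075 + 0.155 = 0.896.
P(L ∩ S) = 0.2003·0.511 + 0.1204·0.155 + 0.1491·0.075 + 0.103·0.155 = 0.1023533 + 0.018662 + 0.0111825 + 0.015965 = 0.1481628.
P(L | S) = 0.1481628 / 0.896 = 0.165360…

0.1654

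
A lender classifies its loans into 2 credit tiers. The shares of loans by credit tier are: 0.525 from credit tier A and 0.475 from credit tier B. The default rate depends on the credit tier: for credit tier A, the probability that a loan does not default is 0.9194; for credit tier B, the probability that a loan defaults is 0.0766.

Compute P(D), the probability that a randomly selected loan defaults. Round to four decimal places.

P(D|A) = 1 − 0.9194 = 0.0806.
Using total probability over the partition,
P(D) = P(D|A)·P(A) + P(D|B)·P(B)
      = 0.0806·0.525 + 0.0766·0.475
      = 0.042315 + 0.036385 = 0.0787

0.0787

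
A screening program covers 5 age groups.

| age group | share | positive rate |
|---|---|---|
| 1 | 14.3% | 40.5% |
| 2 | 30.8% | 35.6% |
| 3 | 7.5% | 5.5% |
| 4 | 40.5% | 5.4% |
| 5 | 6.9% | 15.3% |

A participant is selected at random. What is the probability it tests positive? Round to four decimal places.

0.2041

Summing over the partition,
P(T) = P(T|1)·P(1) + P(T|2)·P(2) + P(T|3)·P(3) + P(T|4)·P(4) + P(T|5)·P(5)
      = 0.405·0.143 + 0.356·0.308 + 0.055·0.075 + 0.054·0.405 + 0.153·0.069
      = 0.057915 + 0.109648 + 0.004125 + 0.02187 + 0.010557 = 0.204115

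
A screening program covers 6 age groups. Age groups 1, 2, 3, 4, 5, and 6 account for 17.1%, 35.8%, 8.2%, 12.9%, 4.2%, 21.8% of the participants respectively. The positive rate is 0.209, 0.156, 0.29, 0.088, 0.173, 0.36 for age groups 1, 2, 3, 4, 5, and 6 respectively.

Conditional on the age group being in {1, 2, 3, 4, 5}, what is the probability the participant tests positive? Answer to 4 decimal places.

0.1713

Let S = {1, 2, 3, 4, 5}.
P(S) = 0.171 + 0.358 + 0.082 + 0.129 + 0.042 = 0.782.
P(T ∩ S) = 0.209·0.171 + 0.156·0.358 + 0.29·0.082 + 0.088·0.129 + 0.173·0.042 = 0.035739 + 0.055848 + 0.02378 + 0.011352 + 0.007266 = 0.133985.
P(T | S) = 0.133985 / 0.782 = 0.171336…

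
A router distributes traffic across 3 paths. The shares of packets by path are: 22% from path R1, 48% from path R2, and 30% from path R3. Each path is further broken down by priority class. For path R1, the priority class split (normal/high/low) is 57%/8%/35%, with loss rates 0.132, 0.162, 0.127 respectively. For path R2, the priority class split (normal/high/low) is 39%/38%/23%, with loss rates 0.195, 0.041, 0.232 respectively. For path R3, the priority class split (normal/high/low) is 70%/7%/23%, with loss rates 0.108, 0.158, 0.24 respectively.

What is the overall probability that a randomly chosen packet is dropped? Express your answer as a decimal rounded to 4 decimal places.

P(L|R1) = 0.57·0.132 + 0.08·0.162 + 0.35·0.127 = 0.07524 + 0.01296 + 0.04445 = 0.13265
P(L|R2) = 0.39·0.195 + 0.38·0.041 + 0.23·0.232 = 0.07605 + 0.01558 + 0.05336 = 0.14499
P(L|R3) = 0.7·0.108 + 0.07·0.158 + 0.23·0.24 = 0.0756 + 0.01106 + 0.0552 = 0.14186
Then overall,
P(L) = 0.22·0.13265 + 0.48·0.14499 + 0.3·0.14186
      = 0.029183 + 0.0695952 + 0.042558 = 0.1413362

0.1413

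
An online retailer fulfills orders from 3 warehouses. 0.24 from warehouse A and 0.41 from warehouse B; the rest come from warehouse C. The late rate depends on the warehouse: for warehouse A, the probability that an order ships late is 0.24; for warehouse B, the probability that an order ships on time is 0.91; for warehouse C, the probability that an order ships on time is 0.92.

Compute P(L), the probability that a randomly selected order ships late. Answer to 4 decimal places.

P(L) ≈ 0.1225

P(C) = 1 − (0.24 + 0.41) = 0.35.
P(L|B) = 1 − 0.91 = 0.09.
P(L|C) = 1 − 0.92 = 0.08.
P(L) = P(L|A)·P(A) + P(L|B)·P(B) + P(L|C)·P(C)
      = 0.24·0.24 + 0.09·0.41 + 0.08·0.35
      = 0.0576 + 0.0369 + 0.028 = 0.1225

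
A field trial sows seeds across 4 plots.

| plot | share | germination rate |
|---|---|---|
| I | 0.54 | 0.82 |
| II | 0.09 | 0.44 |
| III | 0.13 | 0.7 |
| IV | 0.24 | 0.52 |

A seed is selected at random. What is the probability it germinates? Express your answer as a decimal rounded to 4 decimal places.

P(G) ≈ 0.6982

P(G) = P(G|I)·P(I) + P(G|II)·P(II) + P(G|III)·P(III) + P(G|IV)·P(IV)
      = 0.82·0.54 + 0.44·0.09 + 0.7·0.13 + 0.52·0.24
      = 0.4428 + 0.0396 + 0.091 + 0.1248 = 0.6982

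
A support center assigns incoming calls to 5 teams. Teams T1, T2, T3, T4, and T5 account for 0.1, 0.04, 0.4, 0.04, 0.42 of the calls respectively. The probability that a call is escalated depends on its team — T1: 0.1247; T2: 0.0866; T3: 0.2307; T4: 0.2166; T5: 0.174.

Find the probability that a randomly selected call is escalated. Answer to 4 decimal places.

0.1900

P(E) = P(E|T1)·P(T1) + P(E|T2)·P(T2) + P(E|T3)·P(T3) + P(E|T4)·P(T4) + P(E|T5)·P(T5)
      = 0.1247·0.1 + 0.0866·0.04 + 0.2307·0.4 + 0.2166·0.04 + 0.174·0.42
      = 0.01247 + 0.003464 + 0.09228 + 0.008664 + 0.07308 = 0.189958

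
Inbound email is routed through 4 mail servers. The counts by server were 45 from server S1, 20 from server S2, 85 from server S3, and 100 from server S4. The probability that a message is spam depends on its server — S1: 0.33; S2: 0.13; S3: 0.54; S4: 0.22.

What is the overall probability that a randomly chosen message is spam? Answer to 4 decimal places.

P(S) ≈ 0.3414

Total: 45 + 20 + 85 + 100 = 250.
P(S1) = 45/250 = 0.18. P(S2) = 20/250 = 0.08. P(S3) = 85/250 = 0.34. P(S4) = 100/250 = 0.4.
P(S) = P(S|S1)·P(S1) + P(S|S2)·P(S2) + P(S|S3)·P(S3) + P(S|S4)·P(S4)
      = 0.33·0.18 + 0.13·0.08 + 0.54·0.34 + 0.22·0.4
      = 0.0594 + 0.0104 + 0.1836 + 0.088 = 0.3414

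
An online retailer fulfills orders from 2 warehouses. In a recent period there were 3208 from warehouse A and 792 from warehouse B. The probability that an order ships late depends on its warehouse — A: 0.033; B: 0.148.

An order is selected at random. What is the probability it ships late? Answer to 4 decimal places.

P(L) ≈ 0.0558

Total: 3208 + 792 = 4000.
P(A) = 3208/4000 = 0.802. P(B) = 792/4000 = 0.198.
P(L) = P(L|A)·P(A) + P(L|B)·P(B)
      = 0.033·0.802 + 0.148·0.198
      = 0.026466 + 0.029304 = 0.05577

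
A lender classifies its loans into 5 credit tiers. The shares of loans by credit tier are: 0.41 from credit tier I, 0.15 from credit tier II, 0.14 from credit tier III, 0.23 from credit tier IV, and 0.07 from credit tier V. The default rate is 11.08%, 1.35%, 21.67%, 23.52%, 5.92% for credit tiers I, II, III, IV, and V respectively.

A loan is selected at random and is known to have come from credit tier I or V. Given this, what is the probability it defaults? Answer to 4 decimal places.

Let S = {I, V}.
P(S) = 0.41 + 0.07 = 0.48.
P(D ∩ S) = 0.1108·0.41 + 0.0592·0.07 = 0.045428 + 0.004144 = 0.049572.
P(D | S) = 0.049572 / 0.48 = 0.103275…

0.1033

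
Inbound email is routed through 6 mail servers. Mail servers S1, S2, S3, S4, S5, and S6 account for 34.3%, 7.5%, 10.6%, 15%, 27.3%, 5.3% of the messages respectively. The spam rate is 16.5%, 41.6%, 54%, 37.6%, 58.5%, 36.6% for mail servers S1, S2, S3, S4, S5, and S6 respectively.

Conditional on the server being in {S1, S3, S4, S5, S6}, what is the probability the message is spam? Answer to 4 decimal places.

P(S|J) ≈ 0.3777

Let J = {S1, S3, S4, S5, S6}.
P(J) = 0.343 + 0.106 + 0.15 + 0.273 + 0.053 = 0.925.
P(S ∩ J) = 0.165·0.343 + 0.54·0.106 + 0.376·0.15 + 0.585·0.273 + 0.366·0.053 = 0.056595 + 0.05724 + 0.0564 + 0.159705 + 0.019398 = 0.349338.
P(S | J) = 0.349338 / 0.925 = 0.377663…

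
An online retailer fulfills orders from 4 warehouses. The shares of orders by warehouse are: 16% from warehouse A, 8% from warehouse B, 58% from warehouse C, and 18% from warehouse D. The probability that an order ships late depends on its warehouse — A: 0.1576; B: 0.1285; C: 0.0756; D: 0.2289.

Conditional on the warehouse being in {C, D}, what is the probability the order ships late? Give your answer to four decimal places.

Let S = {C, D}.
P(S) = 0.58 + 0.18 = 0.76.
P(L ∩ S) = 0.0756·0.58 + 0.2289·0.18 = 0.043848 + 0.041202 = 0.08505.
P(L | S) = 0.08505 / 0.76 = 0.111908…

P(L|S) ≈ 0.1119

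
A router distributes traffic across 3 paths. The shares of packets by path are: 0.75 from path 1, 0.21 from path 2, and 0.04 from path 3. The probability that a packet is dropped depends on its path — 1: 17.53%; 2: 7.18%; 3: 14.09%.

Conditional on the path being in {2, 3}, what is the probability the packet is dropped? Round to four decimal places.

0.0829

Let S = {2, 3}.
P(S) = 0.21 + 0.04 = 0.25.
P(L ∩ S) = 0.0718·0.21 + 0.1409·0.04 = 0.015078 + 0.005636 = 0.020714.
P(L | S) = 0.020714 / 0.25 = 0.082856…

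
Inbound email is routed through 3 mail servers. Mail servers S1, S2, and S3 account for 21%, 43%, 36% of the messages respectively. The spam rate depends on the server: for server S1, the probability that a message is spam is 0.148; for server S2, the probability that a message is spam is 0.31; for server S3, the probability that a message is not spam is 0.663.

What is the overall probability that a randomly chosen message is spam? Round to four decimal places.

P(S|S3) = 1 − 0.663 = 0.337.
P(S) = P(S|S1)·P(S1) + P(S|S2)·P(S2) + P(S|S3)·P(S3)
      = 0.148·0.21 + 0.31·0.43 + 0.337·0.36
      = 0.03108 + 0.1333 + 0.12132 = 0.2857

P(S) ≈ 0.2857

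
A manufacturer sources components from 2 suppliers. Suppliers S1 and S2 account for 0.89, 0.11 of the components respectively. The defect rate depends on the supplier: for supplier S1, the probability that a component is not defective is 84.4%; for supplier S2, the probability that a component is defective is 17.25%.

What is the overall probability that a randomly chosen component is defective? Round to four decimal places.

0.1578

P(D|S1) = 1 − 0.844 = 0.156.
By the law of total probability,
P(D) = P(D|S1)·P(S1) + P(D|S2)·P(S2)
      = 0.156·0.89 + 0.1725·0.11
      = 0.13884 + 0.018975 = 0.157815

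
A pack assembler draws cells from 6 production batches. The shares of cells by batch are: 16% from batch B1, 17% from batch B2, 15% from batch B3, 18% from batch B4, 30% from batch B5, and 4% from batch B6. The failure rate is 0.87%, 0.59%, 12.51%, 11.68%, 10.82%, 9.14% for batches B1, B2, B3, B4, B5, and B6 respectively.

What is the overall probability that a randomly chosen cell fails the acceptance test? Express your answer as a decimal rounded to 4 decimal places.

0.0783

P(F) = P(F|B1)·P(B1) + P(F|B2)·P(B2) + P(F|B3)·P(B3) + P(F|B4)·P(B4) + P(F|B5)·P(B5) + P(F|B6)·P(B6)
      = 0.0087·0.16 + 0.0059·0.17 + 0.1251·0.15 + 0.1168·0.18 + 0.1082·0.3 + 0.0914·0.04
      = 0.001392 + 0.001003 + 0.018765 + 0.021024 + 0.03246 + 0.003656 = 0.0783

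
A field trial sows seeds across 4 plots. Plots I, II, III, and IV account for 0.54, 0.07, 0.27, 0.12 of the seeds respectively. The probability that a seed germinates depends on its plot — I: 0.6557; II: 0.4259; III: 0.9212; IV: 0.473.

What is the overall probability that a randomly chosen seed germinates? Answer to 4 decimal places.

P(G) ≈ 0.6894

Summing over the partition,
P(G) = P(G|I)·P(I) + P(G|II)·P(II) + P(G|III)·P(III) + P(G|IV)·P(IV)
      = 0.6557·0.54 + 0.4259·0.07 + 0.9212·0.27 + 0.473·0.12
      = 0.354078 + 0.029813 + 0.248724 + 0.05676 = 0.689375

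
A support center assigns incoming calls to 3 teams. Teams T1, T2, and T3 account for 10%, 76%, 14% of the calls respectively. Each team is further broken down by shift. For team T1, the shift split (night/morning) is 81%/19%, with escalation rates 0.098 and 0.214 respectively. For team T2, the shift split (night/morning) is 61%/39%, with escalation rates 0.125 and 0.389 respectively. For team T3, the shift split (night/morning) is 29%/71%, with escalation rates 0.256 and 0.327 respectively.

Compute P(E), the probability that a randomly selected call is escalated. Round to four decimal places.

0.2282

P(E|T1) = 0.81·0.098 + 0.19·0.214 = 0.07938 + 0.04066 = 0.12004
P(E|T2) = 0.61·0.125 + 0.39·0.389 = 0.07625 + 0.15171 = 0.22796
P(E|T3) = 0.29·0.256 + 0.71·0.327 = 0.07424 + 0.23217 = 0.30641
By total probability over the outer partition,
P(E) = 0.1·0.12004 + 0.76·0.22796 + 0.14·0.30641
      = 0.012004 + 0.1732496 + 0.0428974 = 0.228151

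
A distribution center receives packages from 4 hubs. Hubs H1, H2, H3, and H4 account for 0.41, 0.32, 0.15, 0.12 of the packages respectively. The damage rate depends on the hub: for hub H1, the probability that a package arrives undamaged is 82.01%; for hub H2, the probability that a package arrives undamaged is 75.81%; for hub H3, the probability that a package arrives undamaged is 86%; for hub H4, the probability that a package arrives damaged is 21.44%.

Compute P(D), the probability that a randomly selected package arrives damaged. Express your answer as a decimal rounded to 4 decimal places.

0.1979

P(D|H1) = 1 − 0.8201 = 0.1799.
P(D|H2) = 1 − 0.7581 = 0.2419.
P(D|H3) = 1 − 0.86 = 0.14.
P(D) = P(D|H1)·P(H1) + P(D|H2)·P(H2) + P(D|H3)·P(H3) + P(D|H4)·P(H4)
      = 0.1799·0.41 + 0.2419·0.32 + 0.14·0.15 + 0.2144·0.12
      = 0.073759 + 0.077408 + 0.021 + 0.025728 = 0.197895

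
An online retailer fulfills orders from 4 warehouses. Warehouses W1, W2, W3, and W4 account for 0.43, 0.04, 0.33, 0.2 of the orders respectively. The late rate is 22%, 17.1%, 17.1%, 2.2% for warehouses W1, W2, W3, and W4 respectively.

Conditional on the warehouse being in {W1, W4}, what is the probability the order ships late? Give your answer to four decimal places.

0.1571

Let S = {W1, W4}.
P(S) = 0.43 + 0.2 = 0.63.
P(L ∩ S) = 0.22·0.43 + 0.022·0.2 = 0.0946 + 0.0044 = 0.099.
P(L | S) = 0.099 / 0.63 = 0.157143…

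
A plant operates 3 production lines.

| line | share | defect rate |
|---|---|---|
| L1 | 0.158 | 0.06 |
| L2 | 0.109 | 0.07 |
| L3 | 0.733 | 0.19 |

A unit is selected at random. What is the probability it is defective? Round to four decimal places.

0.1564

Summing over the partition,
P(D) = P(D|L1)·P(L1) + P(D|L2)·P(L2) + P(D|L3)·P(L3)
      = 0.06·0.158 + 0.07·0.109 + 0.19·0.733
      = 0.00948 + 0.00763 + 0.13927 = 0.15638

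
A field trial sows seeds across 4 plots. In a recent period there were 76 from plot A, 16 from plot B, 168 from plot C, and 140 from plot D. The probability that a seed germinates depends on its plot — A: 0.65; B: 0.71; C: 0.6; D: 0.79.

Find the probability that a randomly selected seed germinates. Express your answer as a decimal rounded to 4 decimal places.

P(G) ≈ 0.6804

Total: 76 + 16 + 168 + 140 = 400.
P(A) = 76/400 = 0.19. P(B) = 16/400 = 0.04. P(C) = 168/400 = 0.42. P(D) = 140/400 = 0.35.
P(G) = P(G|A)·P(A) + P(G|B)·P(B) + P(G|C)·P(C) + P(G|D)·P(D)
      = 0.65·0.19 + 0.71·0.04 + 0.6·0.42 + 0.79·0.35
      = 0.1235 + 0.0284 + 0.252 + 0.2765 = 0.6804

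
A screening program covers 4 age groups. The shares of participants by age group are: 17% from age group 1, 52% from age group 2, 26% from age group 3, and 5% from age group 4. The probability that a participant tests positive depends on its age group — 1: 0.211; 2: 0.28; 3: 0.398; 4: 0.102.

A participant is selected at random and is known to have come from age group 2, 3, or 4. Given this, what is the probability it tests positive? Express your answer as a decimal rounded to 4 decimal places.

Let S = {2, 3, 4}.
P(S) = 0.52 + 0.26 + 0.05 = 0.83.
P(T ∩ S) = 0.28·0.52 + 0.398·0.26 + 0.102·0.05 = 0.1456 + 0.10348 + 0.0051 = 0.25418.
P(T | S) = 0.25418 / 0.83 = 0.306241…

P(T|S) ≈ 0.3062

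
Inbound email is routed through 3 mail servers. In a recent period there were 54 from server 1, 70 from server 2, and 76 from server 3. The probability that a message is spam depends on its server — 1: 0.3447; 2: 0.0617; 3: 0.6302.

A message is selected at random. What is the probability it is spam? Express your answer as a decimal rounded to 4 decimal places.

Total: 54 + 70 + 76 = 200.
P(1) = 54/200 = 0.27. P(2) = 70/200 = 0.35. P(3) = 76/200 = 0.38.
Using total probability over the partition,
P(S) = P(S|1)·P(1) + P(S|2)·P(2) + P(S|3)·P(3)
      = 0.3447·0.27 + 0.0617·0.35 + 0.6302·0.38
      = 0.093069 + 0.021595 + 0.239476 = 0.35414

0.3541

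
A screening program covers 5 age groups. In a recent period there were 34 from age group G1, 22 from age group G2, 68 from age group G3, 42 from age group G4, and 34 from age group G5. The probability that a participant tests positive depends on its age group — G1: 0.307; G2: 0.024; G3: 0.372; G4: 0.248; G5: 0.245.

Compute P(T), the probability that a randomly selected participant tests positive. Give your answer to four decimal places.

Total: 34 + 22 + 68 + 42 + 34 = 200.
P(G1) = 34/200 = 0.17. P(G2) = 22/200 = 0.11. P(G3) = 68/200 = 0.34. P(G4) = 42/200 = 0.21. P(G5) = 34/200 = 0.17.
P(T) = P(T|G1)·P(G1) + P(T|G2)·P(G2) + P(T|G3)·P(G3) + P(T|G4)·P(G4) + P(T|G5)·P(G5)
      = 0.307·0.17 + 0.024·0.11 + 0.372·0.34 + 0.248·0.21 + 0.245·0.17
      = 0.05219 + 0.00264 + 0.12648 + 0.05208 + 0.04165 = 0.27504

P(T) ≈ 0.2750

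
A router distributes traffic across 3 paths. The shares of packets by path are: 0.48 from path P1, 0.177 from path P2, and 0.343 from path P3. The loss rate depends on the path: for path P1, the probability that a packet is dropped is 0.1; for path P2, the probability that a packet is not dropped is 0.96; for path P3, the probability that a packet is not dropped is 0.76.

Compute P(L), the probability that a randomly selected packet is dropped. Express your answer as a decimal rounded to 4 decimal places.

0.1374

P(L|P2) = 1 − 0.96 = 0.04.
P(L|P3) = 1 − 0.76 = 0.24.
Summing over the partition,
P(L) = P(L|P1)·P(P1) + P(L|P2)·P(P2) + P(L|P3)·P(P3)
      = 0.1·0.48 + 0.04·0.177 + 0.24·0.343
      = 0.048 + 0.00708 + 0.08232 = 0.1374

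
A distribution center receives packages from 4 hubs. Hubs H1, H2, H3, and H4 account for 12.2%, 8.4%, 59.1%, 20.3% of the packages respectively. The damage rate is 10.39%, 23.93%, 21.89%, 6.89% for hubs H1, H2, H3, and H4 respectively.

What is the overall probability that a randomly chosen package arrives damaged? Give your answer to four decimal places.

P(D) = P(D|H1)·P(H1) + P(D|H2)·P(H2) + P(D|H3)·P(H3) + P(D|H4)·P(H4)
      = 0.1039·0.122 + 0.2393·0.084 + 0.2189·0.591 + 0.0689·0.203
      = 0.0126758 + 0.0201012 + 0.1293699 + 0.0139867 = 0.1761336

0.1761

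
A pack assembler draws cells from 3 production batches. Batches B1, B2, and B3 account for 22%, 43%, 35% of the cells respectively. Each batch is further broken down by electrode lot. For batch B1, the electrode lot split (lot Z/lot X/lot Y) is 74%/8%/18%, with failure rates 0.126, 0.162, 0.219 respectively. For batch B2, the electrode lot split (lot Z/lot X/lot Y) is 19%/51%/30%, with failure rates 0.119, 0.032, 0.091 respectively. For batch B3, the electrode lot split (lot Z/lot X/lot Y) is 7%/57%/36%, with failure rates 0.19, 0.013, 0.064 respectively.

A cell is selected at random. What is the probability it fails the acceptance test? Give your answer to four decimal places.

P(F) ≈ 0.0758

P(F|B1) = 0.74·0.126 + 0.08·0.162 + 0.18·0.219 = 0.09324 + 0.01296 + 0.03942 = 0.14562
P(F|B2) = 0.19·0.119 + 0.51·0.032 + 0.3·0.091 = 0.02261 + 0.01632 + 0.0273 = 0.06623
P(F|B3) = 0.07·0.19 + 0.57·0.013 + 0.36·0.064 = 0.0133 + 0.00741 + 0.02304 = 0.04375
Then overall,
P(F) = 0.22·0.14562 + 0.43·0.06623 + 0.35·0.04375
      = 0.0320364 + 0.0284789 + 0.0153125 = 0.0758278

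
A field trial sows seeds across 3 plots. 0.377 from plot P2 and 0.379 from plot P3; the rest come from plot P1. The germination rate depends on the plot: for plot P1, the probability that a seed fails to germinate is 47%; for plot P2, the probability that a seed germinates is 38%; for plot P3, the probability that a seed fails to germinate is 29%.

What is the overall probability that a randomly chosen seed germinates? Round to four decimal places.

P(P1) = 1 − (0.377 + 0.379) = 0.244.
P(G|P1) = 1 − 0.47 = 0.53.
P(G|P3) = 1 − 0.29 = 0.71.
By the law of total probability,
P(G) = P(G|P1)·P(P1) + P(G|P2)·P(P2) + P(G|P3)·P(P3)
      = 0.53·0.244 + 0.38·0.377 + 0.71·0.379
      = 0.12932 + 0.14326 + 0.26909 = 0.54167

P(G) ≈ 0.5417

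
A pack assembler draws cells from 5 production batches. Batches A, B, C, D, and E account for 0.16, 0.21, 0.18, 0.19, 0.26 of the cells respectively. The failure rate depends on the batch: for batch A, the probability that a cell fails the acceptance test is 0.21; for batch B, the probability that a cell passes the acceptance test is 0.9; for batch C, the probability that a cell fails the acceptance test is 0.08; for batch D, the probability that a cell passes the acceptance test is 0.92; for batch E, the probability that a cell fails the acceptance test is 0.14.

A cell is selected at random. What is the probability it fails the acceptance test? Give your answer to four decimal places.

P(F) ≈ 0.1206

P(F|B) = 1 − 0.9 = 0.1.
P(F|D) = 1 − 0.92 = 0.08.
P(F) = P(F|A)·P(A) + P(F|B)·P(B) + P(F|C)·P(C) + P(F|D)·P(D) + P(F|E)·P(E)
      = 0.21·0.16 + 0.1·0.21 + 0.08·0.18 + 0.08·0.19 + 0.14·0.26
      = 0.0336 + 0.021 + 0.0144 + 0.0152 + 0.0364 = 0.1206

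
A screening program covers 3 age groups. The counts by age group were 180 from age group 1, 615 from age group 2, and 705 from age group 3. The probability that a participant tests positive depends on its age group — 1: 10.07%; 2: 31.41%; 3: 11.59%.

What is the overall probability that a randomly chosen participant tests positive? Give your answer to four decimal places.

P(T) ≈ 0.1953

Total: 180 + 615 + 705 = 1500.
P(1) = 180/1500 = 0.12. P(2) = 615/1500 = 0.41. P(3) = 705/1500 = 0.47.
P(T) = P(T|1)·P(1) + P(T|2)·P(2) + P(T|3)·P(3)
      = 0.1007·0.12 + 0.3141·0.41 + 0.1159·0.47
      = 0.012084 + 0.128781 + 0.054473 = 0.195338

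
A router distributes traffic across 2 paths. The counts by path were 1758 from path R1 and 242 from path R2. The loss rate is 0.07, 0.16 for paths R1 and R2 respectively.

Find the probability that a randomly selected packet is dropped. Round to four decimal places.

P(L) ≈ 0.0809

Total: 1758 + 242 = 2000.
P(R1) = 1758/2000 = 0.879. P(R2) = 242/2000 = 0.121.
P(L) = P(L|R1)·P(R1) + P(L|R2)·P(R2)
      = 0.07·0.879 + 0.16·0.121
      = 0.06153 + 0.01936 = 0.08089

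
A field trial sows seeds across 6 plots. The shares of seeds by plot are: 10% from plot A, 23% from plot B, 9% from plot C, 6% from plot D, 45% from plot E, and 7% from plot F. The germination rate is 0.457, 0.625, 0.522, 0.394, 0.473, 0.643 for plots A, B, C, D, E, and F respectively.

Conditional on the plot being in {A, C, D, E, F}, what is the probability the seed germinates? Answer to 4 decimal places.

Let S = {A, C, D, E, F}.
P(S) = 0.1 + 0.09 + 0.06 + 0.45 + 0.07 = 0.77.
P(G ∩ S) = 0.457·0.1 + 0.522·0.09 + 0.394·0.06 + 0.473·0.45 + 0.643·0.07 = 0.0457 + 0.04698 + 0.02364 + 0.21285 + 0.04501 = 0.37418.
P(G | S) = 0.37418 / 0.77 = 0.485948…

P(G|S) ≈ 0.4859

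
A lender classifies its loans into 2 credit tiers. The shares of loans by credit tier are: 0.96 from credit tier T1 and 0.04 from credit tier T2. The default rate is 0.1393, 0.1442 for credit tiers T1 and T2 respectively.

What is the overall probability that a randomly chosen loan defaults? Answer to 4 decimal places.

P(D) = P(D|T1)·P(T1) + P(D|T2)·P(T2)
      = 0.1393·0.96 + 0.1442·0.04
      = 0.133728 + 0.005768 = 0.139496

0.1395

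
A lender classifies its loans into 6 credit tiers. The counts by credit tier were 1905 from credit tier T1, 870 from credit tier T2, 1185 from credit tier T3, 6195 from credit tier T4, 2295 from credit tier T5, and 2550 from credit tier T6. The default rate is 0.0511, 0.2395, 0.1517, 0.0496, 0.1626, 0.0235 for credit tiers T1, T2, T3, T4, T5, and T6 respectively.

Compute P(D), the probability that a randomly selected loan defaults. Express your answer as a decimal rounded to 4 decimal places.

Total: 1905 + 870 + 1185 + 6195 + 2295 + 2550 = 15000.
P(T1) = 1905/15000 = 0.127. P(T2) = 870/15000 = 0.058. P(T3) = 1185/15000 = 0.079. P(T4) = 6195/15000 = 0.413. P(T5) = 2295/15000 = 0.153. P(T6) = 2550/15000 = 0.17.
Using total probability over the partition,
P(D) = P(D|T1)·P(T1) + P(D|T2)·P(T2) + P(D|T3)·P(T3) + P(D|T4)·P(T4) + P(D|T5)·P(T5) + P(D|T6)·P(T6)
      = 0.0511·0.127 + 0.2395·0.058 + 0.1517·0.079 + 0.0496·0.413 + 0.1626·0.153 + 0.0235·0.17
      = 0.0064897 + 0.013891 + 0.0119843 + 0.0204848 + 0.0248778 + 0.003995 = 0.0817226

0.0817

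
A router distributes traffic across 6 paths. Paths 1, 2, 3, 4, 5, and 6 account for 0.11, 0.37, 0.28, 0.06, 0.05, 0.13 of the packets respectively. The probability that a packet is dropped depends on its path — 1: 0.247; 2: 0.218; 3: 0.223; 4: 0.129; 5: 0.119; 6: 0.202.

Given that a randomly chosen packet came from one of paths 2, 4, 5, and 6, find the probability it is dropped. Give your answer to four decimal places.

P(L|S) ≈ 0.1977

Let S = {2, 4, 5, 6}.
P(S) = 0.37 + 0.06 + 0.05 + 0.13 = 0.61.
P(L ∩ S) = 0.218·0.37 + 0.129·0.06 + 0.119·0.05 + 0.202·0.13 = 0.08066 + 0.00774 + 0.00595 + 0.02626 = 0.12061.
P(L | S) = 0.12061 / 0.61 = 0.197721…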